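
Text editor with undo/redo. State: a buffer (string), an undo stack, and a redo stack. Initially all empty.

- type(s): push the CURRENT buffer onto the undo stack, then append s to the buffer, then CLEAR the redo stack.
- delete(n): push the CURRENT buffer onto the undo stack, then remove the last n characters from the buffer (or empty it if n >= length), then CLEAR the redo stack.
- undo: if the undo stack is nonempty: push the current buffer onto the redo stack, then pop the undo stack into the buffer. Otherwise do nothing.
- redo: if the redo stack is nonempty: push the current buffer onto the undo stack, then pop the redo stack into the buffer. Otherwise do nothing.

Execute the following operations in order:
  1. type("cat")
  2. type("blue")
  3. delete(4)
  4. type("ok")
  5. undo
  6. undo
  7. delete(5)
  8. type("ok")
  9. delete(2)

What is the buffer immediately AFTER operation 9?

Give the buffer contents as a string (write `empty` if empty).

Answer: ca

Derivation:
After op 1 (type): buf='cat' undo_depth=1 redo_depth=0
After op 2 (type): buf='catblue' undo_depth=2 redo_depth=0
After op 3 (delete): buf='cat' undo_depth=3 redo_depth=0
After op 4 (type): buf='catok' undo_depth=4 redo_depth=0
After op 5 (undo): buf='cat' undo_depth=3 redo_depth=1
After op 6 (undo): buf='catblue' undo_depth=2 redo_depth=2
After op 7 (delete): buf='ca' undo_depth=3 redo_depth=0
After op 8 (type): buf='caok' undo_depth=4 redo_depth=0
After op 9 (delete): buf='ca' undo_depth=5 redo_depth=0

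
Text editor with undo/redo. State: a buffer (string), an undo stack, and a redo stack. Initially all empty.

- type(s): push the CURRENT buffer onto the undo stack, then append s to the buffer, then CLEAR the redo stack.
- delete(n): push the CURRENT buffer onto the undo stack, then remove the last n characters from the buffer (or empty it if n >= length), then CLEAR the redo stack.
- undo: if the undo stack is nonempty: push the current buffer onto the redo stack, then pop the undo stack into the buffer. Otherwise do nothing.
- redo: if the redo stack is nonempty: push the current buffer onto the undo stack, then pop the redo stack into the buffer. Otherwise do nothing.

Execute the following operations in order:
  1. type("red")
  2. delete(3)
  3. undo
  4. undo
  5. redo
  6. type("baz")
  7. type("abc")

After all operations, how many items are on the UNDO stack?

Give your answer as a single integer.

After op 1 (type): buf='red' undo_depth=1 redo_depth=0
After op 2 (delete): buf='(empty)' undo_depth=2 redo_depth=0
After op 3 (undo): buf='red' undo_depth=1 redo_depth=1
After op 4 (undo): buf='(empty)' undo_depth=0 redo_depth=2
After op 5 (redo): buf='red' undo_depth=1 redo_depth=1
After op 6 (type): buf='redbaz' undo_depth=2 redo_depth=0
After op 7 (type): buf='redbazabc' undo_depth=3 redo_depth=0

Answer: 3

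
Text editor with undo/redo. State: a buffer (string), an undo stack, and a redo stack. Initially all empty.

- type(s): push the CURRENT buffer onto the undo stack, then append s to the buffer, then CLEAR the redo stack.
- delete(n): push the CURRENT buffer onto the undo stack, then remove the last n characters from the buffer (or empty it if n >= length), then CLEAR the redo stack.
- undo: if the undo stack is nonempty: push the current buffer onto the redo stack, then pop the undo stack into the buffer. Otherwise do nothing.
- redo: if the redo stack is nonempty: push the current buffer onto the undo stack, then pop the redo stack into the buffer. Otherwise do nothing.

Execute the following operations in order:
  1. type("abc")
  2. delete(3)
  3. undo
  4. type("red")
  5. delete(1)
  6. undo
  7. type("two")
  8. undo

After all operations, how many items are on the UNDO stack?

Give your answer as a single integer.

Answer: 2

Derivation:
After op 1 (type): buf='abc' undo_depth=1 redo_depth=0
After op 2 (delete): buf='(empty)' undo_depth=2 redo_depth=0
After op 3 (undo): buf='abc' undo_depth=1 redo_depth=1
After op 4 (type): buf='abcred' undo_depth=2 redo_depth=0
After op 5 (delete): buf='abcre' undo_depth=3 redo_depth=0
After op 6 (undo): buf='abcred' undo_depth=2 redo_depth=1
After op 7 (type): buf='abcredtwo' undo_depth=3 redo_depth=0
After op 8 (undo): buf='abcred' undo_depth=2 redo_depth=1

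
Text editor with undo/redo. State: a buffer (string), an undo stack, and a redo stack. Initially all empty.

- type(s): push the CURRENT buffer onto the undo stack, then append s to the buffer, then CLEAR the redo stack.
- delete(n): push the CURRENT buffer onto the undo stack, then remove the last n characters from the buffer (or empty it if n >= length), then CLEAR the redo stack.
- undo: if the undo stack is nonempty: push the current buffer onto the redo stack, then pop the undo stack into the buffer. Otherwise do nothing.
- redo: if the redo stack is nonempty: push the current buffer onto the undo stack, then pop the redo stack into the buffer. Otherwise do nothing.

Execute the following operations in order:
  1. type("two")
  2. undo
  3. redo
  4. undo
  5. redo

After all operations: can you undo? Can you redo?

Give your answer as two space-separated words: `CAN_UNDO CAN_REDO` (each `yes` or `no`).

After op 1 (type): buf='two' undo_depth=1 redo_depth=0
After op 2 (undo): buf='(empty)' undo_depth=0 redo_depth=1
After op 3 (redo): buf='two' undo_depth=1 redo_depth=0
After op 4 (undo): buf='(empty)' undo_depth=0 redo_depth=1
After op 5 (redo): buf='two' undo_depth=1 redo_depth=0

Answer: yes no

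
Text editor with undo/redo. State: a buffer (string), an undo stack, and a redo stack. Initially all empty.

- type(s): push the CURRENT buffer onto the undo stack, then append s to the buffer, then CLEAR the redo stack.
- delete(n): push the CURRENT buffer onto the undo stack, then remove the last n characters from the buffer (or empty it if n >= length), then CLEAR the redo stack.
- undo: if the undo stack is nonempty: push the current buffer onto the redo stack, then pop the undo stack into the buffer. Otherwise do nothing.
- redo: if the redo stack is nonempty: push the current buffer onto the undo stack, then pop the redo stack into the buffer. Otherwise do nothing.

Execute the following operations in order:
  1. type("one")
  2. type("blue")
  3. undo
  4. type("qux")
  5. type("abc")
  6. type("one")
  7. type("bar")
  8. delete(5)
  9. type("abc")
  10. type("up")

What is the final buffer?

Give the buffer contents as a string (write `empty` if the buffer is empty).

Answer: onequxabcoabcup

Derivation:
After op 1 (type): buf='one' undo_depth=1 redo_depth=0
After op 2 (type): buf='oneblue' undo_depth=2 redo_depth=0
After op 3 (undo): buf='one' undo_depth=1 redo_depth=1
After op 4 (type): buf='onequx' undo_depth=2 redo_depth=0
After op 5 (type): buf='onequxabc' undo_depth=3 redo_depth=0
After op 6 (type): buf='onequxabcone' undo_depth=4 redo_depth=0
After op 7 (type): buf='onequxabconebar' undo_depth=5 redo_depth=0
After op 8 (delete): buf='onequxabco' undo_depth=6 redo_depth=0
After op 9 (type): buf='onequxabcoabc' undo_depth=7 redo_depth=0
After op 10 (type): buf='onequxabcoabcup' undo_depth=8 redo_depth=0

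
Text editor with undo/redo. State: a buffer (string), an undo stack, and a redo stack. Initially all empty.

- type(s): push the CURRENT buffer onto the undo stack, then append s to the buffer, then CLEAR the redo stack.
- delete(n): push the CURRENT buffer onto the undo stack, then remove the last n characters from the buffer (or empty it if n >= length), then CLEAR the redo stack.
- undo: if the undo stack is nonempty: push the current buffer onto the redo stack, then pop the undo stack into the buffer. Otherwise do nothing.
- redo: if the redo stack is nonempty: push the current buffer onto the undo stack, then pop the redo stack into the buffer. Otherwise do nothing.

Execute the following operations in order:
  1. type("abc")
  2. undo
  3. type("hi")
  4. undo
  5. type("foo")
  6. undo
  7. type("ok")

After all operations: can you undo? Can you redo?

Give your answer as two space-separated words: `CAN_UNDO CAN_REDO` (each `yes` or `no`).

After op 1 (type): buf='abc' undo_depth=1 redo_depth=0
After op 2 (undo): buf='(empty)' undo_depth=0 redo_depth=1
After op 3 (type): buf='hi' undo_depth=1 redo_depth=0
After op 4 (undo): buf='(empty)' undo_depth=0 redo_depth=1
After op 5 (type): buf='foo' undo_depth=1 redo_depth=0
After op 6 (undo): buf='(empty)' undo_depth=0 redo_depth=1
After op 7 (type): buf='ok' undo_depth=1 redo_depth=0

Answer: yes no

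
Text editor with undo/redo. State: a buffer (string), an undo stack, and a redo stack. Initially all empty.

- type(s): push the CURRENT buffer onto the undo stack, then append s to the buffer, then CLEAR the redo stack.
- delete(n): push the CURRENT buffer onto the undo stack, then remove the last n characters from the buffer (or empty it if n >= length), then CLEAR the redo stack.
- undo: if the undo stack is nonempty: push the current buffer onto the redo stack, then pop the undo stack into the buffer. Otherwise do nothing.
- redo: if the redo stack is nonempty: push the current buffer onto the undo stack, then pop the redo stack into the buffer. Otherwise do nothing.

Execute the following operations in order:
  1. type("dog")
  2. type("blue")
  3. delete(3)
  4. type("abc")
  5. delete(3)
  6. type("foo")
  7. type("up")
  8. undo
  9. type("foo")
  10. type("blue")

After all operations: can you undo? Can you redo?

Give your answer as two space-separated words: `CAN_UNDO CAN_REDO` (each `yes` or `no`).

After op 1 (type): buf='dog' undo_depth=1 redo_depth=0
After op 2 (type): buf='dogblue' undo_depth=2 redo_depth=0
After op 3 (delete): buf='dogb' undo_depth=3 redo_depth=0
After op 4 (type): buf='dogbabc' undo_depth=4 redo_depth=0
After op 5 (delete): buf='dogb' undo_depth=5 redo_depth=0
After op 6 (type): buf='dogbfoo' undo_depth=6 redo_depth=0
After op 7 (type): buf='dogbfooup' undo_depth=7 redo_depth=0
After op 8 (undo): buf='dogbfoo' undo_depth=6 redo_depth=1
After op 9 (type): buf='dogbfoofoo' undo_depth=7 redo_depth=0
After op 10 (type): buf='dogbfoofooblue' undo_depth=8 redo_depth=0

Answer: yes no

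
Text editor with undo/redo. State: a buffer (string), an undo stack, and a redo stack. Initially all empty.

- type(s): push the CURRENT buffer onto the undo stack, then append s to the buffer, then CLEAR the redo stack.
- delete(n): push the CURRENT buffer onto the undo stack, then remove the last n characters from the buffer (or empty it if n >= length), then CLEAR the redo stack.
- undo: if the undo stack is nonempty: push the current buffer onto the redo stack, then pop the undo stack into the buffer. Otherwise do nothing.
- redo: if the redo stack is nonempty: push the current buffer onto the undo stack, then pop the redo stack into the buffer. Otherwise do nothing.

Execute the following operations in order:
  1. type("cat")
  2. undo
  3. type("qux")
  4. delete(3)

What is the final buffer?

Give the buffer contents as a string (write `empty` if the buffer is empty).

Answer: empty

Derivation:
After op 1 (type): buf='cat' undo_depth=1 redo_depth=0
After op 2 (undo): buf='(empty)' undo_depth=0 redo_depth=1
After op 3 (type): buf='qux' undo_depth=1 redo_depth=0
After op 4 (delete): buf='(empty)' undo_depth=2 redo_depth=0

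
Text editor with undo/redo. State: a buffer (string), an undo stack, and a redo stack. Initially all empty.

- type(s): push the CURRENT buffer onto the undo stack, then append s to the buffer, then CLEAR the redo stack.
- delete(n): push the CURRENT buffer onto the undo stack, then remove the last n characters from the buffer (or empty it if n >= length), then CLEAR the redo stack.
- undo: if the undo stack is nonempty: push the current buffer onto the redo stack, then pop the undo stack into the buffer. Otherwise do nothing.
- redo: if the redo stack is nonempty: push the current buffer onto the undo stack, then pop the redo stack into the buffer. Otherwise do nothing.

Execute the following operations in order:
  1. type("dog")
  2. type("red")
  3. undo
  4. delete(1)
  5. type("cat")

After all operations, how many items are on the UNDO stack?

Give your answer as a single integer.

Answer: 3

Derivation:
After op 1 (type): buf='dog' undo_depth=1 redo_depth=0
After op 2 (type): buf='dogred' undo_depth=2 redo_depth=0
After op 3 (undo): buf='dog' undo_depth=1 redo_depth=1
After op 4 (delete): buf='do' undo_depth=2 redo_depth=0
After op 5 (type): buf='docat' undo_depth=3 redo_depth=0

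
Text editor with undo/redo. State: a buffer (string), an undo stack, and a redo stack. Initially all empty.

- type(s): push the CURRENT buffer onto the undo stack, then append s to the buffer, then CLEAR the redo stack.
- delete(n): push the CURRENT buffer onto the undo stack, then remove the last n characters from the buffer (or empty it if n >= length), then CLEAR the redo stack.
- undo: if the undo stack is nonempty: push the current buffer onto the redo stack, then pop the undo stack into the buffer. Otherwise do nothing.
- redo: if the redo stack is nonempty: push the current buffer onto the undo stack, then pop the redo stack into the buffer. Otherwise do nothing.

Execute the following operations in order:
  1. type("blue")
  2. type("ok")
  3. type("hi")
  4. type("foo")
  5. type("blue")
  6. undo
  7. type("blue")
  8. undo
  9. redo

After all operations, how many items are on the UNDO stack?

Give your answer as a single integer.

Answer: 5

Derivation:
After op 1 (type): buf='blue' undo_depth=1 redo_depth=0
After op 2 (type): buf='blueok' undo_depth=2 redo_depth=0
After op 3 (type): buf='blueokhi' undo_depth=3 redo_depth=0
After op 4 (type): buf='blueokhifoo' undo_depth=4 redo_depth=0
After op 5 (type): buf='blueokhifooblue' undo_depth=5 redo_depth=0
After op 6 (undo): buf='blueokhifoo' undo_depth=4 redo_depth=1
After op 7 (type): buf='blueokhifooblue' undo_depth=5 redo_depth=0
After op 8 (undo): buf='blueokhifoo' undo_depth=4 redo_depth=1
After op 9 (redo): buf='blueokhifooblue' undo_depth=5 redo_depth=0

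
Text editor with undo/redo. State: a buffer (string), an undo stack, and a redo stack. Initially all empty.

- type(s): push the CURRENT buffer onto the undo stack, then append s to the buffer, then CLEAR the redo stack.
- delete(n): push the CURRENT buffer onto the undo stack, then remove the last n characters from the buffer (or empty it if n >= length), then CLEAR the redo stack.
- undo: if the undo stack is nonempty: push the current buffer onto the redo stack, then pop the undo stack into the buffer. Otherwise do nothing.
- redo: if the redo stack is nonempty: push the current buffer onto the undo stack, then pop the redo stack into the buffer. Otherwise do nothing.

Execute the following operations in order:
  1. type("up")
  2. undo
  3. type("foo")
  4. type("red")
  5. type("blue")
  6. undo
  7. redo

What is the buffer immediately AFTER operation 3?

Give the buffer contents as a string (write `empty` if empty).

After op 1 (type): buf='up' undo_depth=1 redo_depth=0
After op 2 (undo): buf='(empty)' undo_depth=0 redo_depth=1
After op 3 (type): buf='foo' undo_depth=1 redo_depth=0

Answer: foo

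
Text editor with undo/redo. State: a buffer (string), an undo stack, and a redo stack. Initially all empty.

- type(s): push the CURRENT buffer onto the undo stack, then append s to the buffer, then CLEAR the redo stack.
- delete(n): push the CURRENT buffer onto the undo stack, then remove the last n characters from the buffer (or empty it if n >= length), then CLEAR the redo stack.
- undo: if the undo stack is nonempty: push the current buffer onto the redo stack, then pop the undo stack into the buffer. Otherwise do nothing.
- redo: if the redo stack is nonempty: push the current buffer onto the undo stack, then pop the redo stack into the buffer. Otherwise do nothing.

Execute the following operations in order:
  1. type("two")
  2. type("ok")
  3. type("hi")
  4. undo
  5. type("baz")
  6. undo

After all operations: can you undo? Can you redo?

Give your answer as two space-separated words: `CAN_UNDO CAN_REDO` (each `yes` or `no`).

Answer: yes yes

Derivation:
After op 1 (type): buf='two' undo_depth=1 redo_depth=0
After op 2 (type): buf='twook' undo_depth=2 redo_depth=0
After op 3 (type): buf='twookhi' undo_depth=3 redo_depth=0
After op 4 (undo): buf='twook' undo_depth=2 redo_depth=1
After op 5 (type): buf='twookbaz' undo_depth=3 redo_depth=0
After op 6 (undo): buf='twook' undo_depth=2 redo_depth=1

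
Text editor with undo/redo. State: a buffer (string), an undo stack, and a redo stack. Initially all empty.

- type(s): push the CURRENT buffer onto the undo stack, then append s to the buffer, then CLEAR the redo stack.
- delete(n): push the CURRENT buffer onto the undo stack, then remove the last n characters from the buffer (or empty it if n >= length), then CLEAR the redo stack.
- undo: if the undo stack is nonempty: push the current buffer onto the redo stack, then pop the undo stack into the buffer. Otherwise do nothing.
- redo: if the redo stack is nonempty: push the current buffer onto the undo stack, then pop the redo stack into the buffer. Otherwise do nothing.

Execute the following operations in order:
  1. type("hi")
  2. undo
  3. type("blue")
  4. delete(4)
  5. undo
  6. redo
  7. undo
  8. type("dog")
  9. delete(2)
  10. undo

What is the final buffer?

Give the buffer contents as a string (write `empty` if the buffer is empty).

Answer: bluedog

Derivation:
After op 1 (type): buf='hi' undo_depth=1 redo_depth=0
After op 2 (undo): buf='(empty)' undo_depth=0 redo_depth=1
After op 3 (type): buf='blue' undo_depth=1 redo_depth=0
After op 4 (delete): buf='(empty)' undo_depth=2 redo_depth=0
After op 5 (undo): buf='blue' undo_depth=1 redo_depth=1
After op 6 (redo): buf='(empty)' undo_depth=2 redo_depth=0
After op 7 (undo): buf='blue' undo_depth=1 redo_depth=1
After op 8 (type): buf='bluedog' undo_depth=2 redo_depth=0
After op 9 (delete): buf='blued' undo_depth=3 redo_depth=0
After op 10 (undo): buf='bluedog' undo_depth=2 redo_depth=1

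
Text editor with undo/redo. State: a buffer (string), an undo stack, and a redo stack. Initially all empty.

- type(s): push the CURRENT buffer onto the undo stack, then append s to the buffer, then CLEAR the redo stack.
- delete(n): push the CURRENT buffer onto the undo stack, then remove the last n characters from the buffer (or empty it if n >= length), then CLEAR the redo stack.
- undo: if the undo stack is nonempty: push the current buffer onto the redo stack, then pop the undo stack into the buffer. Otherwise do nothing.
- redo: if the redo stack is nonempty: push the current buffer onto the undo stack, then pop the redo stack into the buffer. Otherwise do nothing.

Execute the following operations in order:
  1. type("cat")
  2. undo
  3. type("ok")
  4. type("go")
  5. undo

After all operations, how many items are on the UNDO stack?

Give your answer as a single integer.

Answer: 1

Derivation:
After op 1 (type): buf='cat' undo_depth=1 redo_depth=0
After op 2 (undo): buf='(empty)' undo_depth=0 redo_depth=1
After op 3 (type): buf='ok' undo_depth=1 redo_depth=0
After op 4 (type): buf='okgo' undo_depth=2 redo_depth=0
After op 5 (undo): buf='ok' undo_depth=1 redo_depth=1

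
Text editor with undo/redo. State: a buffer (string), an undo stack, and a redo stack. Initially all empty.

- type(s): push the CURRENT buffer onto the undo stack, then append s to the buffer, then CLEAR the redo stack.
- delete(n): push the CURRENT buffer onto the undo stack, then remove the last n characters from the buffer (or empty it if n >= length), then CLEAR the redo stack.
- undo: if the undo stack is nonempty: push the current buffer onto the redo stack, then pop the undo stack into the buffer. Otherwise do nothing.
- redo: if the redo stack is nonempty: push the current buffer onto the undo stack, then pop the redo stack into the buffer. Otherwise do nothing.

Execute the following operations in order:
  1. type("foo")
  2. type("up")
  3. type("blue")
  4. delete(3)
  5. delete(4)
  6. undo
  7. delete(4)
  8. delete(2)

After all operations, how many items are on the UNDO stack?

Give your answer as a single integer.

After op 1 (type): buf='foo' undo_depth=1 redo_depth=0
After op 2 (type): buf='fooup' undo_depth=2 redo_depth=0
After op 3 (type): buf='fooupblue' undo_depth=3 redo_depth=0
After op 4 (delete): buf='fooupb' undo_depth=4 redo_depth=0
After op 5 (delete): buf='fo' undo_depth=5 redo_depth=0
After op 6 (undo): buf='fooupb' undo_depth=4 redo_depth=1
After op 7 (delete): buf='fo' undo_depth=5 redo_depth=0
After op 8 (delete): buf='(empty)' undo_depth=6 redo_depth=0

Answer: 6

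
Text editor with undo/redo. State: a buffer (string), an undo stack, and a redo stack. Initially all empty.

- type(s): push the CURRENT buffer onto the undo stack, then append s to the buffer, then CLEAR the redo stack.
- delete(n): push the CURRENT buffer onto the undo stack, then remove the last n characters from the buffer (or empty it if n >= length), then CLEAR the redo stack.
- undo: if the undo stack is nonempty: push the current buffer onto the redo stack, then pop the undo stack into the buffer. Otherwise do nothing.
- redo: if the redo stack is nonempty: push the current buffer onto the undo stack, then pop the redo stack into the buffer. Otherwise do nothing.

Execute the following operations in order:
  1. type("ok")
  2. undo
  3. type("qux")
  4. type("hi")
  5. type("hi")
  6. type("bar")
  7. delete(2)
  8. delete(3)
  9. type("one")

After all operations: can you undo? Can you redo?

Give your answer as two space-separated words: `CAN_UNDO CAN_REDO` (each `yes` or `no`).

Answer: yes no

Derivation:
After op 1 (type): buf='ok' undo_depth=1 redo_depth=0
After op 2 (undo): buf='(empty)' undo_depth=0 redo_depth=1
After op 3 (type): buf='qux' undo_depth=1 redo_depth=0
After op 4 (type): buf='quxhi' undo_depth=2 redo_depth=0
After op 5 (type): buf='quxhihi' undo_depth=3 redo_depth=0
After op 6 (type): buf='quxhihibar' undo_depth=4 redo_depth=0
After op 7 (delete): buf='quxhihib' undo_depth=5 redo_depth=0
After op 8 (delete): buf='quxhi' undo_depth=6 redo_depth=0
After op 9 (type): buf='quxhione' undo_depth=7 redo_depth=0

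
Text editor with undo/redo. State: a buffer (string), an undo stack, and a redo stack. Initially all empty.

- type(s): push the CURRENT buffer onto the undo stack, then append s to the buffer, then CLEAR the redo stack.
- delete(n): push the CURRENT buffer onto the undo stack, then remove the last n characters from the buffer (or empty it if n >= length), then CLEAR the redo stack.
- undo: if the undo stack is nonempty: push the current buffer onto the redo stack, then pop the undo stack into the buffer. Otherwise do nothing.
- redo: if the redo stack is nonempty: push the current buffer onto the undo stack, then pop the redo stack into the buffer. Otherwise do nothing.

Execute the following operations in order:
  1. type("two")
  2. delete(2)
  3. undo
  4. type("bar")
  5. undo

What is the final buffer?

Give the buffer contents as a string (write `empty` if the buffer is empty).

Answer: two

Derivation:
After op 1 (type): buf='two' undo_depth=1 redo_depth=0
After op 2 (delete): buf='t' undo_depth=2 redo_depth=0
After op 3 (undo): buf='two' undo_depth=1 redo_depth=1
After op 4 (type): buf='twobar' undo_depth=2 redo_depth=0
After op 5 (undo): buf='two' undo_depth=1 redo_depth=1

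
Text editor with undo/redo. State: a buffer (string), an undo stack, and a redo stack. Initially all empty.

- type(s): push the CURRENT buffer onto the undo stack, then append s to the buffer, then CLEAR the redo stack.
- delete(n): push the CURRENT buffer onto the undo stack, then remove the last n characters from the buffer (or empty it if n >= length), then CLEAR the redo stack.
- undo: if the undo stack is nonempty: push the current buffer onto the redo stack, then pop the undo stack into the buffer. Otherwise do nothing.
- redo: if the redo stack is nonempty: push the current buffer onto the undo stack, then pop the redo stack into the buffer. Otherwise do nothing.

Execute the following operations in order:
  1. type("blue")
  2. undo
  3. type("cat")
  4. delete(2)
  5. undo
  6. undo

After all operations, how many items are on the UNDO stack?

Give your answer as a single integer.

Answer: 0

Derivation:
After op 1 (type): buf='blue' undo_depth=1 redo_depth=0
After op 2 (undo): buf='(empty)' undo_depth=0 redo_depth=1
After op 3 (type): buf='cat' undo_depth=1 redo_depth=0
After op 4 (delete): buf='c' undo_depth=2 redo_depth=0
After op 5 (undo): buf='cat' undo_depth=1 redo_depth=1
After op 6 (undo): buf='(empty)' undo_depth=0 redo_depth=2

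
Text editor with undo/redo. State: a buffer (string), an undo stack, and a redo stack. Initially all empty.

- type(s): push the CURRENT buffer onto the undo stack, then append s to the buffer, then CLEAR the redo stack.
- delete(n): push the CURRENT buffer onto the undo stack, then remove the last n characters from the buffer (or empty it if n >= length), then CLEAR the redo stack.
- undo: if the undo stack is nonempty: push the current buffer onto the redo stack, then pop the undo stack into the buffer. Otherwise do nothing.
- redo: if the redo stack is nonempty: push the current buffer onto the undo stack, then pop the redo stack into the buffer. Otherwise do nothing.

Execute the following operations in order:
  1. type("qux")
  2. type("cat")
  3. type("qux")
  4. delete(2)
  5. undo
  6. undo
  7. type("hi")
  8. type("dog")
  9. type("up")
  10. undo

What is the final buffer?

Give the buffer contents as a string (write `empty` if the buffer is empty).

Answer: quxcathidog

Derivation:
After op 1 (type): buf='qux' undo_depth=1 redo_depth=0
After op 2 (type): buf='quxcat' undo_depth=2 redo_depth=0
After op 3 (type): buf='quxcatqux' undo_depth=3 redo_depth=0
After op 4 (delete): buf='quxcatq' undo_depth=4 redo_depth=0
After op 5 (undo): buf='quxcatqux' undo_depth=3 redo_depth=1
After op 6 (undo): buf='quxcat' undo_depth=2 redo_depth=2
After op 7 (type): buf='quxcathi' undo_depth=3 redo_depth=0
After op 8 (type): buf='quxcathidog' undo_depth=4 redo_depth=0
After op 9 (type): buf='quxcathidogup' undo_depth=5 redo_depth=0
After op 10 (undo): buf='quxcathidog' undo_depth=4 redo_depth=1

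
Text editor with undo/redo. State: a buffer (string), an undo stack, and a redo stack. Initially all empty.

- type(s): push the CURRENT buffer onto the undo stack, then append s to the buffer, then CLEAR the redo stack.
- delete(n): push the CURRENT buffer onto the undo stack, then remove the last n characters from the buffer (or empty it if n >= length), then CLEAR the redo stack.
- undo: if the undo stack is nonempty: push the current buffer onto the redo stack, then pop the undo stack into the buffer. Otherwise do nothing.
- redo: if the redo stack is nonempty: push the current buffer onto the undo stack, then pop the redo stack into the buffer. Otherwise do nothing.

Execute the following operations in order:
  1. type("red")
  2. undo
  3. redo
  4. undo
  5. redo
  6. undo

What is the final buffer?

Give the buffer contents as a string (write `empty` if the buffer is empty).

After op 1 (type): buf='red' undo_depth=1 redo_depth=0
After op 2 (undo): buf='(empty)' undo_depth=0 redo_depth=1
After op 3 (redo): buf='red' undo_depth=1 redo_depth=0
After op 4 (undo): buf='(empty)' undo_depth=0 redo_depth=1
After op 5 (redo): buf='red' undo_depth=1 redo_depth=0
After op 6 (undo): buf='(empty)' undo_depth=0 redo_depth=1

Answer: empty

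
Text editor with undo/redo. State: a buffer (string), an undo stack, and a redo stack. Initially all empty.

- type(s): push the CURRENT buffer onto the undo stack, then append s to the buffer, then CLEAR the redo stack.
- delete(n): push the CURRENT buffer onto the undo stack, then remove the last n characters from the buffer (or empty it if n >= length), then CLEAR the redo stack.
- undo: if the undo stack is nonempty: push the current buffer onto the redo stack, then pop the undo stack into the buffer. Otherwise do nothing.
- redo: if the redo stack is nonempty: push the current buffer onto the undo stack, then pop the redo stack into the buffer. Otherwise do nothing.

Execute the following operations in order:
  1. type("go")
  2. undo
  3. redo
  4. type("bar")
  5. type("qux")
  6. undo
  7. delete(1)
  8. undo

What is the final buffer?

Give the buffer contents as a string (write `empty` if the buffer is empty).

Answer: gobar

Derivation:
After op 1 (type): buf='go' undo_depth=1 redo_depth=0
After op 2 (undo): buf='(empty)' undo_depth=0 redo_depth=1
After op 3 (redo): buf='go' undo_depth=1 redo_depth=0
After op 4 (type): buf='gobar' undo_depth=2 redo_depth=0
After op 5 (type): buf='gobarqux' undo_depth=3 redo_depth=0
After op 6 (undo): buf='gobar' undo_depth=2 redo_depth=1
After op 7 (delete): buf='goba' undo_depth=3 redo_depth=0
After op 8 (undo): buf='gobar' undo_depth=2 redo_depth=1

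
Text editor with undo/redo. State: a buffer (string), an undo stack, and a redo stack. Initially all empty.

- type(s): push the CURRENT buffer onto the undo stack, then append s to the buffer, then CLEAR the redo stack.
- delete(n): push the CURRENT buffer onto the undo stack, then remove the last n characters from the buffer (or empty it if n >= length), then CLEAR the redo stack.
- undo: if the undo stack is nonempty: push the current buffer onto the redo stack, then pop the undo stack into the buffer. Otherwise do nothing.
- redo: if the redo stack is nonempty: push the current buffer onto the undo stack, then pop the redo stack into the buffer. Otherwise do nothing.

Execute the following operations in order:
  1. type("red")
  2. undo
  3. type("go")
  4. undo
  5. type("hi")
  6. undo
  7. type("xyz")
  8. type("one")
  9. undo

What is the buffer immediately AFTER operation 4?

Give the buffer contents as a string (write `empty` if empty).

Answer: empty

Derivation:
After op 1 (type): buf='red' undo_depth=1 redo_depth=0
After op 2 (undo): buf='(empty)' undo_depth=0 redo_depth=1
After op 3 (type): buf='go' undo_depth=1 redo_depth=0
After op 4 (undo): buf='(empty)' undo_depth=0 redo_depth=1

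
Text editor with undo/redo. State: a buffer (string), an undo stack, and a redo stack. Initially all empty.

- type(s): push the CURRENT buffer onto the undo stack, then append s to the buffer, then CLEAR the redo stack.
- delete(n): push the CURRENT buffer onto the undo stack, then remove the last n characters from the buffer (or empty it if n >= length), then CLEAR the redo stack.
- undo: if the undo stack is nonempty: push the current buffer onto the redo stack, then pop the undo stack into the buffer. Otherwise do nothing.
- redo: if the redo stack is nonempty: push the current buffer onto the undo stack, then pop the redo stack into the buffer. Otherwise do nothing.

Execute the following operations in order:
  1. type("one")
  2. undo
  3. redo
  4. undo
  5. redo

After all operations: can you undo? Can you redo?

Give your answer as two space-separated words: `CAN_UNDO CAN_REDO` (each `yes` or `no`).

After op 1 (type): buf='one' undo_depth=1 redo_depth=0
After op 2 (undo): buf='(empty)' undo_depth=0 redo_depth=1
After op 3 (redo): buf='one' undo_depth=1 redo_depth=0
After op 4 (undo): buf='(empty)' undo_depth=0 redo_depth=1
After op 5 (redo): buf='one' undo_depth=1 redo_depth=0

Answer: yes no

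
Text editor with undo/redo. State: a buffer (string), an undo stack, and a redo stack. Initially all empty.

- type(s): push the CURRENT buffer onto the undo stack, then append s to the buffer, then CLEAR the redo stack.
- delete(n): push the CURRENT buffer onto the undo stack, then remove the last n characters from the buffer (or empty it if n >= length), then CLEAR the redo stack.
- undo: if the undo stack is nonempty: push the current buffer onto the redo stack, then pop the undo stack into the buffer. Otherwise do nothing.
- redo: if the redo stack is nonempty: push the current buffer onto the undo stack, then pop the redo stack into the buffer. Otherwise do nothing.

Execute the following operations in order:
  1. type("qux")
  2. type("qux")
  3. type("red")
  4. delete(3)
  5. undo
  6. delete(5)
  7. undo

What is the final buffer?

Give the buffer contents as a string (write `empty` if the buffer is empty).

Answer: quxquxred

Derivation:
After op 1 (type): buf='qux' undo_depth=1 redo_depth=0
After op 2 (type): buf='quxqux' undo_depth=2 redo_depth=0
After op 3 (type): buf='quxquxred' undo_depth=3 redo_depth=0
After op 4 (delete): buf='quxqux' undo_depth=4 redo_depth=0
After op 5 (undo): buf='quxquxred' undo_depth=3 redo_depth=1
After op 6 (delete): buf='quxq' undo_depth=4 redo_depth=0
After op 7 (undo): buf='quxquxred' undo_depth=3 redo_depth=1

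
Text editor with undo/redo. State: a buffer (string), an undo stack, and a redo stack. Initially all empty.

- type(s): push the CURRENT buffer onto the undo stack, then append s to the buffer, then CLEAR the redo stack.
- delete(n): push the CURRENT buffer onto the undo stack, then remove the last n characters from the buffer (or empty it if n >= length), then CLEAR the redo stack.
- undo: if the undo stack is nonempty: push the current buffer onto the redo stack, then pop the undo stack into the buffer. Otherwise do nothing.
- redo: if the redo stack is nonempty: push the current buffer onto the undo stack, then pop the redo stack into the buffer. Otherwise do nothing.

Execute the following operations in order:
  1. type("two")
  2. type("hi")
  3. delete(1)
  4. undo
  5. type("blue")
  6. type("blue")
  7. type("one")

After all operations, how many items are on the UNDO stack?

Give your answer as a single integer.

Answer: 5

Derivation:
After op 1 (type): buf='two' undo_depth=1 redo_depth=0
After op 2 (type): buf='twohi' undo_depth=2 redo_depth=0
After op 3 (delete): buf='twoh' undo_depth=3 redo_depth=0
After op 4 (undo): buf='twohi' undo_depth=2 redo_depth=1
After op 5 (type): buf='twohiblue' undo_depth=3 redo_depth=0
After op 6 (type): buf='twohiblueblue' undo_depth=4 redo_depth=0
After op 7 (type): buf='twohiblueblueone' undo_depth=5 redo_depth=0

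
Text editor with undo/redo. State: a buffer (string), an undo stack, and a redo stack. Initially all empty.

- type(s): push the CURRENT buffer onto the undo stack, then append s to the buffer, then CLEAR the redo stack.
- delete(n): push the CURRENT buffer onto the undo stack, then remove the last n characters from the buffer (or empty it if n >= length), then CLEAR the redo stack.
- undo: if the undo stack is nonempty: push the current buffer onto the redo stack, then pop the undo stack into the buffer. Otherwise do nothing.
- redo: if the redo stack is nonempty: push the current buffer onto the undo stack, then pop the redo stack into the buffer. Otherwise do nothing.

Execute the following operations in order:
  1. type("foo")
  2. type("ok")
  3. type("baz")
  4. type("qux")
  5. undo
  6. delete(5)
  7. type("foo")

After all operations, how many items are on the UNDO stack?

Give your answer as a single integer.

After op 1 (type): buf='foo' undo_depth=1 redo_depth=0
After op 2 (type): buf='foook' undo_depth=2 redo_depth=0
After op 3 (type): buf='foookbaz' undo_depth=3 redo_depth=0
After op 4 (type): buf='foookbazqux' undo_depth=4 redo_depth=0
After op 5 (undo): buf='foookbaz' undo_depth=3 redo_depth=1
After op 6 (delete): buf='foo' undo_depth=4 redo_depth=0
After op 7 (type): buf='foofoo' undo_depth=5 redo_depth=0

Answer: 5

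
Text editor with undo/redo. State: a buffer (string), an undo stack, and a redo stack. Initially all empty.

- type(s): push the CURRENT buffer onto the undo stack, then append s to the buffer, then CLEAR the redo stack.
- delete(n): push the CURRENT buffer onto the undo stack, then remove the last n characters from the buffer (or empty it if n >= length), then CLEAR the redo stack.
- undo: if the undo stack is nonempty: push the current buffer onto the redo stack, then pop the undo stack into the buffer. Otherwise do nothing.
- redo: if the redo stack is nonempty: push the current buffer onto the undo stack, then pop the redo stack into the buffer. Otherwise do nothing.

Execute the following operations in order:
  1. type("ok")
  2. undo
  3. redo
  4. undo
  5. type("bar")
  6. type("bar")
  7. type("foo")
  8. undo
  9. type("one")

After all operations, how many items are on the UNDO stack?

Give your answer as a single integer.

Answer: 3

Derivation:
After op 1 (type): buf='ok' undo_depth=1 redo_depth=0
After op 2 (undo): buf='(empty)' undo_depth=0 redo_depth=1
After op 3 (redo): buf='ok' undo_depth=1 redo_depth=0
After op 4 (undo): buf='(empty)' undo_depth=0 redo_depth=1
After op 5 (type): buf='bar' undo_depth=1 redo_depth=0
After op 6 (type): buf='barbar' undo_depth=2 redo_depth=0
After op 7 (type): buf='barbarfoo' undo_depth=3 redo_depth=0
After op 8 (undo): buf='barbar' undo_depth=2 redo_depth=1
After op 9 (type): buf='barbarone' undo_depth=3 redo_depth=0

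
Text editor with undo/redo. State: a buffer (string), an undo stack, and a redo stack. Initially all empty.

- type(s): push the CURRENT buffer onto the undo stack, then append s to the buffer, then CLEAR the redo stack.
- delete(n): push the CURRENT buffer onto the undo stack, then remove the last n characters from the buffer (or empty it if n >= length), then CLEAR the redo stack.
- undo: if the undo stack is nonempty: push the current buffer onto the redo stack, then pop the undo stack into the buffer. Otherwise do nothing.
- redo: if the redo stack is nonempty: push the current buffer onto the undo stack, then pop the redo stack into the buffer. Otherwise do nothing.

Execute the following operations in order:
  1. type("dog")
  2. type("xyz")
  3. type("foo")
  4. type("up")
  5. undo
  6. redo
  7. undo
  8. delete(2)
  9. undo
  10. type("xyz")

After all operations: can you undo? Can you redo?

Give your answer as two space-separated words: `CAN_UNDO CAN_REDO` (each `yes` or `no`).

Answer: yes no

Derivation:
After op 1 (type): buf='dog' undo_depth=1 redo_depth=0
After op 2 (type): buf='dogxyz' undo_depth=2 redo_depth=0
After op 3 (type): buf='dogxyzfoo' undo_depth=3 redo_depth=0
After op 4 (type): buf='dogxyzfooup' undo_depth=4 redo_depth=0
After op 5 (undo): buf='dogxyzfoo' undo_depth=3 redo_depth=1
After op 6 (redo): buf='dogxyzfooup' undo_depth=4 redo_depth=0
After op 7 (undo): buf='dogxyzfoo' undo_depth=3 redo_depth=1
After op 8 (delete): buf='dogxyzf' undo_depth=4 redo_depth=0
After op 9 (undo): buf='dogxyzfoo' undo_depth=3 redo_depth=1
After op 10 (type): buf='dogxyzfooxyz' undo_depth=4 redo_depth=0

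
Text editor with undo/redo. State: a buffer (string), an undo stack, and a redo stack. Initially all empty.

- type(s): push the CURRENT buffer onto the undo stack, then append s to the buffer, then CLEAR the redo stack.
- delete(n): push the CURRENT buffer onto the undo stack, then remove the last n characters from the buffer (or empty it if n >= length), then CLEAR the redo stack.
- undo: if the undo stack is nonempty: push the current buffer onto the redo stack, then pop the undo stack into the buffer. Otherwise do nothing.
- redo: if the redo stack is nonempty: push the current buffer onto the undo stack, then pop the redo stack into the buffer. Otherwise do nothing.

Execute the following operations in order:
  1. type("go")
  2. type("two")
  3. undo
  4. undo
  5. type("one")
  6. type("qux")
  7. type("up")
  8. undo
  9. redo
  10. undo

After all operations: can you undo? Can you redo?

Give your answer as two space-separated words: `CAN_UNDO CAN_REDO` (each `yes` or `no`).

Answer: yes yes

Derivation:
After op 1 (type): buf='go' undo_depth=1 redo_depth=0
After op 2 (type): buf='gotwo' undo_depth=2 redo_depth=0
After op 3 (undo): buf='go' undo_depth=1 redo_depth=1
After op 4 (undo): buf='(empty)' undo_depth=0 redo_depth=2
After op 5 (type): buf='one' undo_depth=1 redo_depth=0
After op 6 (type): buf='onequx' undo_depth=2 redo_depth=0
After op 7 (type): buf='onequxup' undo_depth=3 redo_depth=0
After op 8 (undo): buf='onequx' undo_depth=2 redo_depth=1
After op 9 (redo): buf='onequxup' undo_depth=3 redo_depth=0
After op 10 (undo): buf='onequx' undo_depth=2 redo_depth=1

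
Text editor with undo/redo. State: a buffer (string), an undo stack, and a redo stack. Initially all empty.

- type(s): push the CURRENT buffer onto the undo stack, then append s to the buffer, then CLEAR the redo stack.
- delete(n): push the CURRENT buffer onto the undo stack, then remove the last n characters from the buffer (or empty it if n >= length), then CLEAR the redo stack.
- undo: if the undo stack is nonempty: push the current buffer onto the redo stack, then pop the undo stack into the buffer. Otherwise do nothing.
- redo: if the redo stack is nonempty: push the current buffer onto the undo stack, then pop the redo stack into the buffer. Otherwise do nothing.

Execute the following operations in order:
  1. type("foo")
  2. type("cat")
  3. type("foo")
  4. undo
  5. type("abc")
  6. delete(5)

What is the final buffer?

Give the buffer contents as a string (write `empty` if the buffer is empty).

After op 1 (type): buf='foo' undo_depth=1 redo_depth=0
After op 2 (type): buf='foocat' undo_depth=2 redo_depth=0
After op 3 (type): buf='foocatfoo' undo_depth=3 redo_depth=0
After op 4 (undo): buf='foocat' undo_depth=2 redo_depth=1
After op 5 (type): buf='foocatabc' undo_depth=3 redo_depth=0
After op 6 (delete): buf='fooc' undo_depth=4 redo_depth=0

Answer: fooc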